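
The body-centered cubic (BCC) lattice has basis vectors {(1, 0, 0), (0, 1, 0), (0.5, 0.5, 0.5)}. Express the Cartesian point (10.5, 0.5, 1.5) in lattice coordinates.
9b₁ - b₂ + 3b₃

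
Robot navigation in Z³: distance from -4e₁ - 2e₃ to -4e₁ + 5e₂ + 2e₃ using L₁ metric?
9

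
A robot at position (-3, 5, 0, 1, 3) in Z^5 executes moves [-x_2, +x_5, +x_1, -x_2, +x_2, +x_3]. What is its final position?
(-2, 4, 1, 1, 4)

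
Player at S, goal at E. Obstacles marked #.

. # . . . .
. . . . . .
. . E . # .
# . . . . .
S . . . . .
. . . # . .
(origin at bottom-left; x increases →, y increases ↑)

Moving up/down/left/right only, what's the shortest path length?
4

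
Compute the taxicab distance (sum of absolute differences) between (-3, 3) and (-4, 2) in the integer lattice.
2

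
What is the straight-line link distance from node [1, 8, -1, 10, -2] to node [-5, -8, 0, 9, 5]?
18.5203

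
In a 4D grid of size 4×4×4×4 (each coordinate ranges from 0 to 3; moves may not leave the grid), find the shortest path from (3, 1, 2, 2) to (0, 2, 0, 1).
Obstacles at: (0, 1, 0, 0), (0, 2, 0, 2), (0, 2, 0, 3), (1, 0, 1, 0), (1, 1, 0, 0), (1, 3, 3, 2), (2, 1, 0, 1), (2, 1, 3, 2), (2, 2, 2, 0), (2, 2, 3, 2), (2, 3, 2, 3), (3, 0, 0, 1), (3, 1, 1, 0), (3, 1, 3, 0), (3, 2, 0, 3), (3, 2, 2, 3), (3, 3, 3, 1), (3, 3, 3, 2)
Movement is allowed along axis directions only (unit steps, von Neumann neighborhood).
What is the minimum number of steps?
7
(one shortest path: (3, 1, 2, 2) → (2, 1, 2, 2) → (1, 1, 2, 2) → (0, 1, 2, 2) → (0, 2, 2, 2) → (0, 2, 1, 2) → (0, 2, 1, 1) → (0, 2, 0, 1))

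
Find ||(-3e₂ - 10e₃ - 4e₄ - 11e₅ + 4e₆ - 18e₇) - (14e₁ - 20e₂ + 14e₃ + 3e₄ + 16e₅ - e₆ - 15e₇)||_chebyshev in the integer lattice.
27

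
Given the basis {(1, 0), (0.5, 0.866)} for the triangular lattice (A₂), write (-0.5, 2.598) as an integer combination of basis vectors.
-2b₁ + 3b₂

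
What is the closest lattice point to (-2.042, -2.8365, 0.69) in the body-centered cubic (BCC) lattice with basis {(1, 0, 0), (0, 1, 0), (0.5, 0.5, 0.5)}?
(-2, -3, 1)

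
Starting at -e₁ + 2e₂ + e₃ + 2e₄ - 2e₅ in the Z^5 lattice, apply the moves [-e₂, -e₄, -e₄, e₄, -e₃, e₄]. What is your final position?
(-1, 1, 0, 2, -2)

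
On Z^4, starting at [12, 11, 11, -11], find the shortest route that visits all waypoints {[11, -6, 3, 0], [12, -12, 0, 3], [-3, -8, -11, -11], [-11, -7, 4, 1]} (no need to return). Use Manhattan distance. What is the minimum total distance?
120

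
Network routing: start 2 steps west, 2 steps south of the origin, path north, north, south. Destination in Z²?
(-2, -1)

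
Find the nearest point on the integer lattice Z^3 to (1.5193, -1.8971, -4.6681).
(2, -2, -5)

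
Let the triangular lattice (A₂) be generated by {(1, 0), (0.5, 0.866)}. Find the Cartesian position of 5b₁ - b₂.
(4.5, -0.866)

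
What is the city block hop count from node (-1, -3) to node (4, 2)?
10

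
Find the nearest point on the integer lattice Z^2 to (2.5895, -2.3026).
(3, -2)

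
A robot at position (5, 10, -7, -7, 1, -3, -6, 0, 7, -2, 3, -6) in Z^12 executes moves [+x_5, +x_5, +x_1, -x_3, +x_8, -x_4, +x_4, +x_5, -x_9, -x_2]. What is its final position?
(6, 9, -8, -7, 4, -3, -6, 1, 6, -2, 3, -6)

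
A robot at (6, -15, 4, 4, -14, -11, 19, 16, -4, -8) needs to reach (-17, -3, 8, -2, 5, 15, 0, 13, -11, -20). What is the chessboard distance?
26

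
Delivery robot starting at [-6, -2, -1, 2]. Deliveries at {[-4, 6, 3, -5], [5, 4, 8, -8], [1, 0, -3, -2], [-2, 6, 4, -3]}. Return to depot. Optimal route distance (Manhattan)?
84
(one optimal route: (-6, -2, -1, 2) → (-4, 6, 3, -5) → (-2, 6, 4, -3) → (5, 4, 8, -8) → (1, 0, -3, -2) → (-6, -2, -1, 2))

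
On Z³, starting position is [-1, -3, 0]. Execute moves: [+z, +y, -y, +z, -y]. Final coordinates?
(-1, -4, 2)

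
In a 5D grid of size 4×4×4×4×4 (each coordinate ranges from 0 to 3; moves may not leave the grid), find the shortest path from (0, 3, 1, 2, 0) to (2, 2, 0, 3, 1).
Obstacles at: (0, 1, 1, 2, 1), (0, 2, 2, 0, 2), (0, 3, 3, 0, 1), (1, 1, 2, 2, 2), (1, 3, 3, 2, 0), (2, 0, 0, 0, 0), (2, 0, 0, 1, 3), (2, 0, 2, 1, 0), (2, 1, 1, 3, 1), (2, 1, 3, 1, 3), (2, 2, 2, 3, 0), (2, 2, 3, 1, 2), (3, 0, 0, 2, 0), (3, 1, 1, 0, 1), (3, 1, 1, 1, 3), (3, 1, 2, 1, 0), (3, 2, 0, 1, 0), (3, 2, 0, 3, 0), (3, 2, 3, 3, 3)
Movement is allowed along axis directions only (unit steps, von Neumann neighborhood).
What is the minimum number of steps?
6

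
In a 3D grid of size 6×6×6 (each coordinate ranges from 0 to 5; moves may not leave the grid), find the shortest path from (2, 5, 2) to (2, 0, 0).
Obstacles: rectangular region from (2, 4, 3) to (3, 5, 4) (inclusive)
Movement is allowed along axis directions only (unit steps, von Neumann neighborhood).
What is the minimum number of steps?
7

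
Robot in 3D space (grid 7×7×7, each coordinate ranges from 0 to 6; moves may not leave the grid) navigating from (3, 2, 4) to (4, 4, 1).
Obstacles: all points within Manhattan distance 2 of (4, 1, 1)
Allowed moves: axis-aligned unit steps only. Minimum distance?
6
(one shortest path: (3, 2, 4) → (4, 2, 4) → (4, 3, 4) → (4, 4, 4) → (4, 4, 3) → (4, 4, 2) → (4, 4, 1))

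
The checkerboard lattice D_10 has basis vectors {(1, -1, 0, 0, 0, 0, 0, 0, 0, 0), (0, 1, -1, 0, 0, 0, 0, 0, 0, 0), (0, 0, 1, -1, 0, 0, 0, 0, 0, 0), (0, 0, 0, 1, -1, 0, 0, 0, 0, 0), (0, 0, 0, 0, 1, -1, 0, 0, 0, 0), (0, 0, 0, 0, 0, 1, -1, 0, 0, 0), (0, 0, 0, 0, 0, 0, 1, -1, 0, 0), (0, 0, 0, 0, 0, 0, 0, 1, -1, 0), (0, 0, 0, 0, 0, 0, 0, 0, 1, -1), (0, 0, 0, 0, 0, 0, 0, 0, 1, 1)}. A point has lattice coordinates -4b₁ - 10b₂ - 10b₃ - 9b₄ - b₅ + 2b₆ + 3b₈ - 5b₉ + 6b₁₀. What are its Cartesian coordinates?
(-4, -6, 0, 1, 8, 3, -2, 3, -2, 11)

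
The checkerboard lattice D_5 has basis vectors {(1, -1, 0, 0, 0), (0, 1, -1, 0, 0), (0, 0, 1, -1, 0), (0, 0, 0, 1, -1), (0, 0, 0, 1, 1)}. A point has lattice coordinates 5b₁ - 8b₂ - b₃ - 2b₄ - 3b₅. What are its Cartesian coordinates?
(5, -13, 7, -4, -1)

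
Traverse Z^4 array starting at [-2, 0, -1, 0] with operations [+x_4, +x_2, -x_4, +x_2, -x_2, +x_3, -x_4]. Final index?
(-2, 1, 0, -1)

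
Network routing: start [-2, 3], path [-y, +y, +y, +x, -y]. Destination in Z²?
(-1, 3)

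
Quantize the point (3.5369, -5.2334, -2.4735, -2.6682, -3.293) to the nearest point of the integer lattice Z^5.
(4, -5, -2, -3, -3)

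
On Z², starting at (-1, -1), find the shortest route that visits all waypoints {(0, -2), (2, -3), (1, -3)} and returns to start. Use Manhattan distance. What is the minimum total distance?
10
(one optimal route: (-1, -1) → (0, -2) → (2, -3) → (1, -3) → (-1, -1))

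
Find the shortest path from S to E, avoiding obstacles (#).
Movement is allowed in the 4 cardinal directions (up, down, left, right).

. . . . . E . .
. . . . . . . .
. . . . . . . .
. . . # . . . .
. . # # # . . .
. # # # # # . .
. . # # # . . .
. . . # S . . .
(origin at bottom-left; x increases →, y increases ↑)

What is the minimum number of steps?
10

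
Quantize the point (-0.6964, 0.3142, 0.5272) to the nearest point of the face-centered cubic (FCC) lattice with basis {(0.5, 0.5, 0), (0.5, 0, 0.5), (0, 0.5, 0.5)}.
(-1, 0.5, 0.5)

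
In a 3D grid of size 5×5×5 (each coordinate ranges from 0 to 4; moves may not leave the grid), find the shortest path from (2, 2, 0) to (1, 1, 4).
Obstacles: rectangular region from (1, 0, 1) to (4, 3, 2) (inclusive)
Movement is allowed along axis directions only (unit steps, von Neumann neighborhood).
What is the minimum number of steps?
8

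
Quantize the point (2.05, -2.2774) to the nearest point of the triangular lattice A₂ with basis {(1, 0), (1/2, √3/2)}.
(2, -1.732)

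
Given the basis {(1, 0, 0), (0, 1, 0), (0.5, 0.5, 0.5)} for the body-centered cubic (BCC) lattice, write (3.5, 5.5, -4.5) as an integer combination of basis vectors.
8b₁ + 10b₂ - 9b₃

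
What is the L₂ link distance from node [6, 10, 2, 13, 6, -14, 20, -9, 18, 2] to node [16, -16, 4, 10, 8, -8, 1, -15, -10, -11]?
46.6798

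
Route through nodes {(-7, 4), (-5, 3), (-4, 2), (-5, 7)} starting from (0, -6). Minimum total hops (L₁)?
22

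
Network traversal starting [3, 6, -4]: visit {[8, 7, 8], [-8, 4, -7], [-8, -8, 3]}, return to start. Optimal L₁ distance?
92
(one optimal route: (3, 6, -4) → (8, 7, 8) → (-8, -8, 3) → (-8, 4, -7) → (3, 6, -4))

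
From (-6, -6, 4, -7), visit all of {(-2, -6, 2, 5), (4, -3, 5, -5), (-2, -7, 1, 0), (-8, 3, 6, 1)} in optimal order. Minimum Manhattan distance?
65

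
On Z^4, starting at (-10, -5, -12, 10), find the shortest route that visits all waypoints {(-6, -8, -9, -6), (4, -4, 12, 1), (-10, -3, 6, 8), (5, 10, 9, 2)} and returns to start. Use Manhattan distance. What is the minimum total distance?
146
(one optimal route: (-10, -5, -12, 10) → (-6, -8, -9, -6) → (4, -4, 12, 1) → (5, 10, 9, 2) → (-10, -3, 6, 8) → (-10, -5, -12, 10))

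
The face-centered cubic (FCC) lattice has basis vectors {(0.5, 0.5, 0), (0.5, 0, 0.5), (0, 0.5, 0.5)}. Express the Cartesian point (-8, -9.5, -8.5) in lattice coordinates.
-9b₁ - 7b₂ - 10b₃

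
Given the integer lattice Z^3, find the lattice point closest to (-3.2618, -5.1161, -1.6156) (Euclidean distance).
(-3, -5, -2)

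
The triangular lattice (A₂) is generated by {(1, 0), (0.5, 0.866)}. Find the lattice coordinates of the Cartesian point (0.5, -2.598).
2b₁ - 3b₂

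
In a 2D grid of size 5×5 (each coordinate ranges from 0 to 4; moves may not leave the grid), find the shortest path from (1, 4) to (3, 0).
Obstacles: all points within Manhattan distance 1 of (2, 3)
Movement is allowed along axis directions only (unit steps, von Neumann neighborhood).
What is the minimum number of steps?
8
(one shortest path: (1, 4) → (0, 4) → (0, 3) → (0, 2) → (1, 2) → (1, 1) → (2, 1) → (3, 1) → (3, 0))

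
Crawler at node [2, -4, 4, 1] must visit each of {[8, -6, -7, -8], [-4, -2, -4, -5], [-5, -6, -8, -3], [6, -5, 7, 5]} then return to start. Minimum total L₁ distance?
94
(one optimal route: (2, -4, 4, 1) → (-4, -2, -4, -5) → (-5, -6, -8, -3) → (8, -6, -7, -8) → (6, -5, 7, 5) → (2, -4, 4, 1))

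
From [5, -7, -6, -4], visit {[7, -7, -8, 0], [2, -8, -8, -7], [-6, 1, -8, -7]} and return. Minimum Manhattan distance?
62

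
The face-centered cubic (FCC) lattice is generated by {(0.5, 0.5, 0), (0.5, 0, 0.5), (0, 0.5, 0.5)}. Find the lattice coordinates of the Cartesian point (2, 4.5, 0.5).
6b₁ - 2b₂ + 3b₃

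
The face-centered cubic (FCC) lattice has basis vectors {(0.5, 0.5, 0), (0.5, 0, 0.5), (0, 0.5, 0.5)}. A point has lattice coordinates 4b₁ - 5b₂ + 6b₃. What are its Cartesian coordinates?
(-0.5, 5, 0.5)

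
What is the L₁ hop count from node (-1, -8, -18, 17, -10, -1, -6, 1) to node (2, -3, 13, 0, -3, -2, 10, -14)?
95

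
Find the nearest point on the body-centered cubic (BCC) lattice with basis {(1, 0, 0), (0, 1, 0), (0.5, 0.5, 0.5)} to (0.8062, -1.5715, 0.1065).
(1, -2, 0)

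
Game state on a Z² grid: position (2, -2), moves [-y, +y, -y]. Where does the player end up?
(2, -3)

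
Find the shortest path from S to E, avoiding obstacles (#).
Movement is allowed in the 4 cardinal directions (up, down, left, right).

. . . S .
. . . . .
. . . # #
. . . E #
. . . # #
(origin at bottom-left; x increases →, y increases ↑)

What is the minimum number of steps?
5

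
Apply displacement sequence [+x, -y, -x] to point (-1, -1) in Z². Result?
(-1, -2)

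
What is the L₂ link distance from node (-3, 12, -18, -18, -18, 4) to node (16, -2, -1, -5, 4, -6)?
39.9875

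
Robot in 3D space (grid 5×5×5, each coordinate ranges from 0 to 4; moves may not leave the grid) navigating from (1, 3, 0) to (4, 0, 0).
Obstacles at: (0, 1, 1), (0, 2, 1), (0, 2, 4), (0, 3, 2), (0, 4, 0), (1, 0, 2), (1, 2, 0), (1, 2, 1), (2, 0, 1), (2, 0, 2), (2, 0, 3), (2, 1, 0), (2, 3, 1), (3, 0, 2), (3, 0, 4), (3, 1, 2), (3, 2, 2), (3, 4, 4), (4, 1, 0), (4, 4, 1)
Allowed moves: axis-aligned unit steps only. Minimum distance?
6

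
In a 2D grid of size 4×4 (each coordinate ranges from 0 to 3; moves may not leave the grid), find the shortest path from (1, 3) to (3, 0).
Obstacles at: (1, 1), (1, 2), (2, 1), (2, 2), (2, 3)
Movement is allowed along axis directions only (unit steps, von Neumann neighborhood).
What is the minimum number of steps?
7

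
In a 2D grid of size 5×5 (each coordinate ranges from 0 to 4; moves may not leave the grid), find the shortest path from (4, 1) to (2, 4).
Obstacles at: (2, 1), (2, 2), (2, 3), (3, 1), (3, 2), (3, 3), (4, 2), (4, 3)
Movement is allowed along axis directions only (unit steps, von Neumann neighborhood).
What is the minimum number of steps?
9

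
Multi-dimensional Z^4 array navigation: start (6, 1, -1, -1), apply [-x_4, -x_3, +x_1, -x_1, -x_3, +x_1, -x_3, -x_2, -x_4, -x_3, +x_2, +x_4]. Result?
(7, 1, -5, -2)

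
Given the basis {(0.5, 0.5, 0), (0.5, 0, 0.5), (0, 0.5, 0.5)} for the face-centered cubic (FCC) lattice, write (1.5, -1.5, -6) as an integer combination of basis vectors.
6b₁ - 3b₂ - 9b₃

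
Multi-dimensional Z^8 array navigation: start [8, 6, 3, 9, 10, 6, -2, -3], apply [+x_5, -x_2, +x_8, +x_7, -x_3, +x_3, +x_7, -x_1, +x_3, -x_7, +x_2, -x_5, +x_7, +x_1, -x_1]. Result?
(7, 6, 4, 9, 10, 6, 0, -2)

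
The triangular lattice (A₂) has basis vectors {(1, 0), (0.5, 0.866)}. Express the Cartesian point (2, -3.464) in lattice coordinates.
4b₁ - 4b₂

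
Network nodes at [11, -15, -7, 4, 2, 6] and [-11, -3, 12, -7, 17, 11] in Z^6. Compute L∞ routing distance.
22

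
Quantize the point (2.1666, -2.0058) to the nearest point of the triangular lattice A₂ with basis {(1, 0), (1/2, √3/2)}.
(2, -1.732)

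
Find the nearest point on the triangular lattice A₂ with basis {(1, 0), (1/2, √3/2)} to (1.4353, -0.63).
(1.5, -0.866)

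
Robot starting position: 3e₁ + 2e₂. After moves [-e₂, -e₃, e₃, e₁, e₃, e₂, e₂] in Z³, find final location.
(4, 3, 1)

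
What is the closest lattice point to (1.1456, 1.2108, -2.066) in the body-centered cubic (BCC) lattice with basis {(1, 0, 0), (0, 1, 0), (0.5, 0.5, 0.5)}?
(1, 1, -2)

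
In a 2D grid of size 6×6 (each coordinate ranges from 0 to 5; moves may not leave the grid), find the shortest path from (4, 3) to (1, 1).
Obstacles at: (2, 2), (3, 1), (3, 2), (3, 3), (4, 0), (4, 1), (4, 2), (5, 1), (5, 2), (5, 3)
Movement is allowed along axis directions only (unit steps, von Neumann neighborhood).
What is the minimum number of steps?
7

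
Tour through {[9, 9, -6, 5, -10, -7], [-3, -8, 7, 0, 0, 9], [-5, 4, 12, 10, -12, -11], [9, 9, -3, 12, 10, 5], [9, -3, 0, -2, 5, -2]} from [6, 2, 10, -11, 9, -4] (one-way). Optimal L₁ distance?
225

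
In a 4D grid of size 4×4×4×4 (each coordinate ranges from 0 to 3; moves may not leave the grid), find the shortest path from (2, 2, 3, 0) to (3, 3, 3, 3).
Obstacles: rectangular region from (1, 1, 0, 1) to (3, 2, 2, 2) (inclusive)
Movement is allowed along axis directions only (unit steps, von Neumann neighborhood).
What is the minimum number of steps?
5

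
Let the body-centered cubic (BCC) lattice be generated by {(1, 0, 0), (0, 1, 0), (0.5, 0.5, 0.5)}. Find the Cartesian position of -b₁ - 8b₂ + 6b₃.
(2, -5, 3)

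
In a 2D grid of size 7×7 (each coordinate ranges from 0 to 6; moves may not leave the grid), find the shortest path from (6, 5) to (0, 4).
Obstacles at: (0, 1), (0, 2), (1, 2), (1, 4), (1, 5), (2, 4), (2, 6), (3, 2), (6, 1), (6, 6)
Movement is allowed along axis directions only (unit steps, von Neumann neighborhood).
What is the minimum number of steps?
9
(one shortest path: (6, 5) → (5, 5) → (4, 5) → (3, 5) → (3, 4) → (3, 3) → (2, 3) → (1, 3) → (0, 3) → (0, 4))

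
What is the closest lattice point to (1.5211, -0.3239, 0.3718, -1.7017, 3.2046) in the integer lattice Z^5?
(2, 0, 0, -2, 3)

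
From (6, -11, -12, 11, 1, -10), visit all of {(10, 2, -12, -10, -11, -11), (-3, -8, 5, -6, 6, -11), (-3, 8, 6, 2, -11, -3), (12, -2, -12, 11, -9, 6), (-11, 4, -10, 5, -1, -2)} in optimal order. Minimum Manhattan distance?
238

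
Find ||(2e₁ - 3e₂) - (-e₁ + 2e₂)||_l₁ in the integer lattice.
8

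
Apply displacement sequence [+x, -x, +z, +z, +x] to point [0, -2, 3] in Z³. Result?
(1, -2, 5)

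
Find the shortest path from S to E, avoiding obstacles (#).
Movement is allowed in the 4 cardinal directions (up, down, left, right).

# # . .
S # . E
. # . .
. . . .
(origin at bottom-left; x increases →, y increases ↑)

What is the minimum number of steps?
7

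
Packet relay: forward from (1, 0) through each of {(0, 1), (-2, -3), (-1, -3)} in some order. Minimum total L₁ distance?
8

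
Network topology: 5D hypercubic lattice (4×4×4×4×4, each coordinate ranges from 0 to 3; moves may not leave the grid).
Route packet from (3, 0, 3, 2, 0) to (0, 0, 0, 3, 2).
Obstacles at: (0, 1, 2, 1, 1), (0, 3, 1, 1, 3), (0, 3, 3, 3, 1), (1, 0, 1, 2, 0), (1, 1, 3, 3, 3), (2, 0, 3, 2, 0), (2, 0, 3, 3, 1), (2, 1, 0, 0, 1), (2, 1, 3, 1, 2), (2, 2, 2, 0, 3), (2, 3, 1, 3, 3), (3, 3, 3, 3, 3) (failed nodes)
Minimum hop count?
9
(one shortest path: (3, 0, 3, 2, 0) → (3, 0, 2, 2, 0) → (2, 0, 2, 2, 0) → (1, 0, 2, 2, 0) → (0, 0, 2, 2, 0) → (0, 0, 1, 2, 0) → (0, 0, 0, 2, 0) → (0, 0, 0, 3, 0) → (0, 0, 0, 3, 1) → (0, 0, 0, 3, 2))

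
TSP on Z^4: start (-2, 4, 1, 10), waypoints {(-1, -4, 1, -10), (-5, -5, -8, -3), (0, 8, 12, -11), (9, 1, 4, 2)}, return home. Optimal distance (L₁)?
142
(one optimal route: (-2, 4, 1, 10) → (-5, -5, -8, -3) → (-1, -4, 1, -10) → (0, 8, 12, -11) → (9, 1, 4, 2) → (-2, 4, 1, 10))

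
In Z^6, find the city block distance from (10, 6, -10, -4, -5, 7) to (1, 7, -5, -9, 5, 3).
34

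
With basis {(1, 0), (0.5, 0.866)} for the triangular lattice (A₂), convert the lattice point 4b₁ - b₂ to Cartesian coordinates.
(3.5, -0.866)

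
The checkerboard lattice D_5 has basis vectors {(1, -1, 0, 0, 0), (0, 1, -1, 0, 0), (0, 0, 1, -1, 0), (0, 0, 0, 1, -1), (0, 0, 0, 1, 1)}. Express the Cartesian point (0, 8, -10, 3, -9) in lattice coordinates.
8b₂ - 2b₃ + 5b₄ - 4b₅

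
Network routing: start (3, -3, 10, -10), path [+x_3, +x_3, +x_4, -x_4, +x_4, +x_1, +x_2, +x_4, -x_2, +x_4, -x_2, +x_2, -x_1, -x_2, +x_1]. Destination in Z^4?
(4, -4, 12, -7)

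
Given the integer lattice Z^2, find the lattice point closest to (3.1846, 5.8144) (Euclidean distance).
(3, 6)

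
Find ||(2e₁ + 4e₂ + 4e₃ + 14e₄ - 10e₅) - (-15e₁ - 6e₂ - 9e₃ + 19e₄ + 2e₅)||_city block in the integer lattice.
57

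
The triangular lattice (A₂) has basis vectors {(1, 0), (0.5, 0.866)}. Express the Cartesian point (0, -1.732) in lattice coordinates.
b₁ - 2b₂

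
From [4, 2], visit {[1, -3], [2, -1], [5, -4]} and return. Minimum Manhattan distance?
20
(one optimal route: (4, 2) → (2, -1) → (1, -3) → (5, -4) → (4, 2))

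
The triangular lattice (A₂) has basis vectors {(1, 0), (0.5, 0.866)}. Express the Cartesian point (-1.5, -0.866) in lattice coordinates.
-b₁ - b₂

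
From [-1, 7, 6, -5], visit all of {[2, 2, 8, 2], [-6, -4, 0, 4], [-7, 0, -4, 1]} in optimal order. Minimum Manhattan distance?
53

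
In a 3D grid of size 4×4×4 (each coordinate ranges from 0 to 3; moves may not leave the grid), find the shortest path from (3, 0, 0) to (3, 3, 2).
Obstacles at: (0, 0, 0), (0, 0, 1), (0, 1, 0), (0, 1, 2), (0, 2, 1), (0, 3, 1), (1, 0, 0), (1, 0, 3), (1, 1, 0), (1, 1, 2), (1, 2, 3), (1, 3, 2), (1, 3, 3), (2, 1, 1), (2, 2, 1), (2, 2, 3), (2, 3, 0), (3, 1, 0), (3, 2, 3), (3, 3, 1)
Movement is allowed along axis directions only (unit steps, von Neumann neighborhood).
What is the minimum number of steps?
5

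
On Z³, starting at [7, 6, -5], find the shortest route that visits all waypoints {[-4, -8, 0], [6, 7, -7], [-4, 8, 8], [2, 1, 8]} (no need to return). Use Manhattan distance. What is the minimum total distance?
66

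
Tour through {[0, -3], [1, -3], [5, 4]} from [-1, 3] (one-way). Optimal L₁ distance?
19
(one optimal route: (-1, 3) → (0, -3) → (1, -3) → (5, 4))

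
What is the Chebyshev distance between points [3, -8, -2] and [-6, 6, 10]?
14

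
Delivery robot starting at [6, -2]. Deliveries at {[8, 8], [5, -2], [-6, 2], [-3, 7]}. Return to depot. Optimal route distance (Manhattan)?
48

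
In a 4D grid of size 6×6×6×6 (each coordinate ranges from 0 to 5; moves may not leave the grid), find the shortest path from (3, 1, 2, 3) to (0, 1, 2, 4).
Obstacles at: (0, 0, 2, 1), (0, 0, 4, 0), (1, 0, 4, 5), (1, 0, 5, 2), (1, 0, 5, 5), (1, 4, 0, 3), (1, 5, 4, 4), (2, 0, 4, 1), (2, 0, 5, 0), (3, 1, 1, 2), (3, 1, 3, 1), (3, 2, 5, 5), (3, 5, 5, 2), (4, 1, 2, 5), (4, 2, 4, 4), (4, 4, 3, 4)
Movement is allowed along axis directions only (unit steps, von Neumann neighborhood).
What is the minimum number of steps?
4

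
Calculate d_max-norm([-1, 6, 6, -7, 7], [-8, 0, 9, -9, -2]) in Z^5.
9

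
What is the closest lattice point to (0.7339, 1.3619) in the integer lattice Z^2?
(1, 1)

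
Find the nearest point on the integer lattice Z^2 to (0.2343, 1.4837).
(0, 1)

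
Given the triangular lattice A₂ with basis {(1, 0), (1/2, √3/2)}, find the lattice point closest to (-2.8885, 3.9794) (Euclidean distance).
(-2.5, 4.33)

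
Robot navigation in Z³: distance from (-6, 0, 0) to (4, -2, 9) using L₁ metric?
21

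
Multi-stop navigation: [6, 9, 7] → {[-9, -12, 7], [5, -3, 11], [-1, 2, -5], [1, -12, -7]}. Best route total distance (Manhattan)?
86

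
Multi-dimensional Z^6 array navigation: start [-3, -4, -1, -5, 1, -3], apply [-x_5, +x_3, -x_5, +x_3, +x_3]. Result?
(-3, -4, 2, -5, -1, -3)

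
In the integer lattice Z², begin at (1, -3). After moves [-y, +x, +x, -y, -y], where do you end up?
(3, -6)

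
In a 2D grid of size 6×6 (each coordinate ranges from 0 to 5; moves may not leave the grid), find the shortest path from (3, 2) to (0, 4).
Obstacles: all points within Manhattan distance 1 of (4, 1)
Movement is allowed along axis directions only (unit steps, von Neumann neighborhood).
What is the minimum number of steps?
5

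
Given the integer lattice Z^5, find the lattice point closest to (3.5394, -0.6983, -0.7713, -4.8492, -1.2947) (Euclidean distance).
(4, -1, -1, -5, -1)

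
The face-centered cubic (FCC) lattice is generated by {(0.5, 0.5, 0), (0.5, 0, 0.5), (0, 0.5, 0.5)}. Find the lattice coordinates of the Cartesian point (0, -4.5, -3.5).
-b₁ + b₂ - 8b₃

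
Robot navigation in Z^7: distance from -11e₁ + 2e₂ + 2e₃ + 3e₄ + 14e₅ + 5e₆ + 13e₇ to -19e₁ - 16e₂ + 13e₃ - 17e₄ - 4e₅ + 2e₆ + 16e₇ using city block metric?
81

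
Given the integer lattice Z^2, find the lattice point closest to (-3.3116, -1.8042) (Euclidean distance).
(-3, -2)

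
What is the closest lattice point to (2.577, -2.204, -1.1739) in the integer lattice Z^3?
(3, -2, -1)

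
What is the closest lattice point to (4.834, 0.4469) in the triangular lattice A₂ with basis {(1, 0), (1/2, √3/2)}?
(5, 0)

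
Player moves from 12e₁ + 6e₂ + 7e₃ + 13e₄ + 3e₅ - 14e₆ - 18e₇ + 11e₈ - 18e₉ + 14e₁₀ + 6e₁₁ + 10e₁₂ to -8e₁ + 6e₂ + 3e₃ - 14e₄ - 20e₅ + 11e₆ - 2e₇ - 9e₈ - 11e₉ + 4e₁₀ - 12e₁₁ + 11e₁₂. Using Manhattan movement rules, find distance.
171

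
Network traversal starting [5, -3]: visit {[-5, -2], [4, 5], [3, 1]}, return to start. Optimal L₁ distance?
36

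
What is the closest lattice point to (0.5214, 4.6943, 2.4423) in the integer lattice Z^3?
(1, 5, 2)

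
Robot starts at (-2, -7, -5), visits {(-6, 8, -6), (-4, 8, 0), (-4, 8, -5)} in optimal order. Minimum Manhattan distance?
28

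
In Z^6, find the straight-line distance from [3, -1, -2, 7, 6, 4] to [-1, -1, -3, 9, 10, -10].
15.2643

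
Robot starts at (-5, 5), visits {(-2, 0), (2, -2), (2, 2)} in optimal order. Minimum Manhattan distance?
18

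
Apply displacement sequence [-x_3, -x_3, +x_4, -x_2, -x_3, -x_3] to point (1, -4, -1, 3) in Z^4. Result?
(1, -5, -5, 4)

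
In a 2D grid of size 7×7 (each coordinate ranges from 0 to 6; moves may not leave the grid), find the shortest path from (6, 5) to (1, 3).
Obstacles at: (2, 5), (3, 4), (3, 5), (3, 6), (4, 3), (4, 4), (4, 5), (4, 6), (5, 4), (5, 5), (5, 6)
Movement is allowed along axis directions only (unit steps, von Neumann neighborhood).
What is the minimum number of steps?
9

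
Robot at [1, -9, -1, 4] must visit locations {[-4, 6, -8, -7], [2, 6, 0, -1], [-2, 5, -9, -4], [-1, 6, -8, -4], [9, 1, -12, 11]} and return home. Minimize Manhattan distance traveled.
118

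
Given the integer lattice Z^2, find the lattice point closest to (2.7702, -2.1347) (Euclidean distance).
(3, -2)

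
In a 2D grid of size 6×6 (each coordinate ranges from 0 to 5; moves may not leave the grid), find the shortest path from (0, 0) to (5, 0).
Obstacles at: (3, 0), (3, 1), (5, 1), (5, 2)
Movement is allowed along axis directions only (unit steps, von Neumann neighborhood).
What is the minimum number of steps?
9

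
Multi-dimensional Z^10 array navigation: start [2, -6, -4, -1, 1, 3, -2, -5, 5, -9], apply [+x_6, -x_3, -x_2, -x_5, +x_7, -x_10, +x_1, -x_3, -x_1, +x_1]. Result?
(3, -7, -6, -1, 0, 4, -1, -5, 5, -10)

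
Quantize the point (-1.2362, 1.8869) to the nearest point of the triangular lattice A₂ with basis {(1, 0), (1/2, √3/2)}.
(-1, 1.732)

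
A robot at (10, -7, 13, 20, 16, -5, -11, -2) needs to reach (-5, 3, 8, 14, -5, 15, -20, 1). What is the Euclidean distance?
36.2905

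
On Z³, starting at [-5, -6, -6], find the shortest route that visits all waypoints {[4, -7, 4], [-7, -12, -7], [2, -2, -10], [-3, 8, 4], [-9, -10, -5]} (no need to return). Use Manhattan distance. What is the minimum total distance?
80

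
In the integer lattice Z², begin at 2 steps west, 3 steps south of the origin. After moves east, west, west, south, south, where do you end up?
(-3, -5)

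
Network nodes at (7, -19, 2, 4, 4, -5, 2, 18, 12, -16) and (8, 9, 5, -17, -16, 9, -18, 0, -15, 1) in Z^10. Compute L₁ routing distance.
169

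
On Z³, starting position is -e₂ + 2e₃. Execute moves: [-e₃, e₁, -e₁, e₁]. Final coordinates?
(1, -1, 1)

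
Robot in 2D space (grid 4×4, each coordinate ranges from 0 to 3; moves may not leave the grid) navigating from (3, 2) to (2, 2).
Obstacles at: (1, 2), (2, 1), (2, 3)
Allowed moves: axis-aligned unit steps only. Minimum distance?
1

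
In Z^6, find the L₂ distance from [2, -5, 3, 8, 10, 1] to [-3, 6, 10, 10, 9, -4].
15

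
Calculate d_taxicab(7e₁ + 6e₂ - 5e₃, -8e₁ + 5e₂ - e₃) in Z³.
20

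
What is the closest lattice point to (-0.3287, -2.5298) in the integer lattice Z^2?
(0, -3)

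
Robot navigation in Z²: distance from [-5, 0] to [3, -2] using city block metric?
10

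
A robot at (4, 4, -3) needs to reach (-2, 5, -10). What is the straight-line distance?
9.27362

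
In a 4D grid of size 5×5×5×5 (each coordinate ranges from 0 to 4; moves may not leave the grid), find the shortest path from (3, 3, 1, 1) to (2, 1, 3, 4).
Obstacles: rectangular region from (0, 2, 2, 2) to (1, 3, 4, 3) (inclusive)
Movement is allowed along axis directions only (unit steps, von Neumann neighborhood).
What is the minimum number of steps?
8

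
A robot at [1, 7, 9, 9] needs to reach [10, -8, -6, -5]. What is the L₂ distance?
26.9629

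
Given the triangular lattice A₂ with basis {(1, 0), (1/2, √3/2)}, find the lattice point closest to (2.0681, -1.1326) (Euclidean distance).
(2.5, -0.866)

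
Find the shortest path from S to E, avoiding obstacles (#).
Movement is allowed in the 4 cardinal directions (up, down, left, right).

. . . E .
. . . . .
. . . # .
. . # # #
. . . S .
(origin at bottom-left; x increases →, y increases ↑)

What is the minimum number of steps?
8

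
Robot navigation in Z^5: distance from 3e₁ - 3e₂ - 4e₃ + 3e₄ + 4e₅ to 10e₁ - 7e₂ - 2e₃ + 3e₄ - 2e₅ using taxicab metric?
19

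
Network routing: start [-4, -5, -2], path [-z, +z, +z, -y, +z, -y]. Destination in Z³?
(-4, -7, 0)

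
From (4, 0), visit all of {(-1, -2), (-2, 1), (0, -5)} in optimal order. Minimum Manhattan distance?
15
(one optimal route: (4, 0) → (-2, 1) → (-1, -2) → (0, -5))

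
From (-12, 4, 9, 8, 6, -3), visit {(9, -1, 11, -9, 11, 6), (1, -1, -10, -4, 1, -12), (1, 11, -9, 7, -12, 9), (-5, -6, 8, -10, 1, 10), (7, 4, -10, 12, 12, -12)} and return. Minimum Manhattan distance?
320
(one optimal route: (-12, 4, 9, 8, 6, -3) → (9, -1, 11, -9, 11, 6) → (-5, -6, 8, -10, 1, 10) → (1, 11, -9, 7, -12, 9) → (1, -1, -10, -4, 1, -12) → (7, 4, -10, 12, 12, -12) → (-12, 4, 9, 8, 6, -3))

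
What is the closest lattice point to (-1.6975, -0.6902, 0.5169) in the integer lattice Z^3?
(-2, -1, 1)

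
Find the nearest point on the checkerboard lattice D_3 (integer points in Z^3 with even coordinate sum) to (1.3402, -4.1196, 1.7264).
(2, -4, 2)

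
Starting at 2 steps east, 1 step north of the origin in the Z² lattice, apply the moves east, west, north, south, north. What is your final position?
(2, 2)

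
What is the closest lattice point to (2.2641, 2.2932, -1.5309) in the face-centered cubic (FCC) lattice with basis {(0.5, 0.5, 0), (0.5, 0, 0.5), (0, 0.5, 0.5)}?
(2, 2.5, -1.5)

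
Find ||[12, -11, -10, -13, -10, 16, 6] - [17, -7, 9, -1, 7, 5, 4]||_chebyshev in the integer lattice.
19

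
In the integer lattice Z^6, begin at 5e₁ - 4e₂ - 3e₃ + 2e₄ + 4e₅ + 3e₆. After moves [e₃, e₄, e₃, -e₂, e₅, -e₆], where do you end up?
(5, -5, -1, 3, 5, 2)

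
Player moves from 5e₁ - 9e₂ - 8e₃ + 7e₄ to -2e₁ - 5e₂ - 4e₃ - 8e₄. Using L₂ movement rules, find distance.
17.4929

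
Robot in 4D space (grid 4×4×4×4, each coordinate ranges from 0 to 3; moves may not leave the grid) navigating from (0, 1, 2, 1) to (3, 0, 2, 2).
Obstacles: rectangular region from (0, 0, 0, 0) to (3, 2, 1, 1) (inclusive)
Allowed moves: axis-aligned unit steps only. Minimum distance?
5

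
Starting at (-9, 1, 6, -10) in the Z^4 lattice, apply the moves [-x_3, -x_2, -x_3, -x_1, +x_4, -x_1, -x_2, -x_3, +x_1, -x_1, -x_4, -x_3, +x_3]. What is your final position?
(-11, -1, 3, -10)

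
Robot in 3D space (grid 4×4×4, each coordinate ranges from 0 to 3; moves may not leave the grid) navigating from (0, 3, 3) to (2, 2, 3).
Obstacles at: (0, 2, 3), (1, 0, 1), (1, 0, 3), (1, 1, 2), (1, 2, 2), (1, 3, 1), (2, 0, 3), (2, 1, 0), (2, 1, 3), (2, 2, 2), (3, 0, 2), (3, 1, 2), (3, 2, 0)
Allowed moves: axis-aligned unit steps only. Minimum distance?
3
(one shortest path: (0, 3, 3) → (1, 3, 3) → (2, 3, 3) → (2, 2, 3))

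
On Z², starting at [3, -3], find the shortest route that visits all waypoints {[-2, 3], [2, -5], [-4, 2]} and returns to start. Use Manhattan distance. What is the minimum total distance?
30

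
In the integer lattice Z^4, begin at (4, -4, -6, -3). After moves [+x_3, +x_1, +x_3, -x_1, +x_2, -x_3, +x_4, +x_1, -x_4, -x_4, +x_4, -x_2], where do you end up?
(5, -4, -5, -3)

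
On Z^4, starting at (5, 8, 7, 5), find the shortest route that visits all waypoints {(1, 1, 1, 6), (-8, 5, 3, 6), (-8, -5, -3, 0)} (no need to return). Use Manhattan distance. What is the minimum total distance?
55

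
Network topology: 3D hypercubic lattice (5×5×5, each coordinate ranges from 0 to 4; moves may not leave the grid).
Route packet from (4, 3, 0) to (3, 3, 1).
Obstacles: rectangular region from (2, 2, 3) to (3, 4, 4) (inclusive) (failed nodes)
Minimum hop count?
2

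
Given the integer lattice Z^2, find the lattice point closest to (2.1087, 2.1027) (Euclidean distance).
(2, 2)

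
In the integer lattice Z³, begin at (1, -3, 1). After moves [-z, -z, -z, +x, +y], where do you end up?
(2, -2, -2)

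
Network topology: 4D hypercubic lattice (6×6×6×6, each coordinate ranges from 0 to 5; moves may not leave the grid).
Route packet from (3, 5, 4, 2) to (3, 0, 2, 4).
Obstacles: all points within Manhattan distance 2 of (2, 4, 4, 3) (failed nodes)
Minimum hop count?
9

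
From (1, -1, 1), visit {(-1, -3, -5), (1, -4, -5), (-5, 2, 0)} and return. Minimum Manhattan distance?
36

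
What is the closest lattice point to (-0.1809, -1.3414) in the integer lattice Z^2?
(0, -1)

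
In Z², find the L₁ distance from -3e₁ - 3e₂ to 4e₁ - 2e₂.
8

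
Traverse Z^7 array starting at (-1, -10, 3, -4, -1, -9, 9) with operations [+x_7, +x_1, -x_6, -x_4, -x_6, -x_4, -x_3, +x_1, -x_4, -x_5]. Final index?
(1, -10, 2, -7, -2, -11, 10)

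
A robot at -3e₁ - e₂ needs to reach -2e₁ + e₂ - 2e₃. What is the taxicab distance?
5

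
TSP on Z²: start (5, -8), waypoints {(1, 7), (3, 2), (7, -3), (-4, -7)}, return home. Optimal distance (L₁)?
52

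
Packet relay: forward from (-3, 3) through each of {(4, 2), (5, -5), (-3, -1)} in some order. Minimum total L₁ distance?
22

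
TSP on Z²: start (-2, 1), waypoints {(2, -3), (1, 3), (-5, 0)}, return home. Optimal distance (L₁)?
26
(one optimal route: (-2, 1) → (1, 3) → (2, -3) → (-5, 0) → (-2, 1))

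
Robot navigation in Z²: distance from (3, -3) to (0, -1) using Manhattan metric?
5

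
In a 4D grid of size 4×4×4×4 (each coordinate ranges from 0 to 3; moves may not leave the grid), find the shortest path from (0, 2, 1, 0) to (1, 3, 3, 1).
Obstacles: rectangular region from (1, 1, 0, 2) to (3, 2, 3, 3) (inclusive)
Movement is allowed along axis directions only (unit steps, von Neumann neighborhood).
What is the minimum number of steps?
5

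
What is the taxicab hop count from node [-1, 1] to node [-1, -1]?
2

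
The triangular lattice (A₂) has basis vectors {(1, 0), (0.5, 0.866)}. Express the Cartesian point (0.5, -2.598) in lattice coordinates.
2b₁ - 3b₂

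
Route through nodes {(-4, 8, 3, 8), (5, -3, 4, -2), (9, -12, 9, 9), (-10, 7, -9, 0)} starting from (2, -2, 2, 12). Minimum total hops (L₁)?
114
(one optimal route: (2, -2, 2, 12) → (9, -12, 9, 9) → (5, -3, 4, -2) → (-4, 8, 3, 8) → (-10, 7, -9, 0))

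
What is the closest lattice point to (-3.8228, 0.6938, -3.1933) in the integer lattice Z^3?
(-4, 1, -3)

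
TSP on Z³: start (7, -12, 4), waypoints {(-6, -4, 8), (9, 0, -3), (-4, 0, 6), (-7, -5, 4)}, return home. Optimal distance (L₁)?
78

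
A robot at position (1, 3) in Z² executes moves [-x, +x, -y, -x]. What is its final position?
(0, 2)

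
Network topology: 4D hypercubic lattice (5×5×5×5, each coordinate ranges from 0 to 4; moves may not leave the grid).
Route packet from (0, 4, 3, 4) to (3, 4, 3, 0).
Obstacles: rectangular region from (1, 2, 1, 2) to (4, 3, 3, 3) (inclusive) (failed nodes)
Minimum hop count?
7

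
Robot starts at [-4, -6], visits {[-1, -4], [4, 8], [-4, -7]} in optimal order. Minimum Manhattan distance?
24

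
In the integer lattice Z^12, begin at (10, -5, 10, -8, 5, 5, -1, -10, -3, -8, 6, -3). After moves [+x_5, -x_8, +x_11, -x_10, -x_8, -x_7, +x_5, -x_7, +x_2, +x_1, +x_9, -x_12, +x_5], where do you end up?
(11, -4, 10, -8, 8, 5, -3, -12, -2, -9, 7, -4)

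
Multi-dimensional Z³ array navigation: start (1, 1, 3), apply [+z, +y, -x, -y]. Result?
(0, 1, 4)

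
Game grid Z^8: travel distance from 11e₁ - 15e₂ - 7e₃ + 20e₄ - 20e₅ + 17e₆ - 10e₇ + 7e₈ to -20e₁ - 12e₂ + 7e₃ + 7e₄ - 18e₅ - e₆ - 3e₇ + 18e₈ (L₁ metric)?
99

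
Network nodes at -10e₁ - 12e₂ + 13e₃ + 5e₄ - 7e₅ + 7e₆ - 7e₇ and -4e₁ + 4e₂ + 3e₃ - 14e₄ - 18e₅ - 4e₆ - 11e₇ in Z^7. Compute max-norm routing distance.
19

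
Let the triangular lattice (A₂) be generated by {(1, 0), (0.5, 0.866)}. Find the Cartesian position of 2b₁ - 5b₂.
(-0.5, -4.33)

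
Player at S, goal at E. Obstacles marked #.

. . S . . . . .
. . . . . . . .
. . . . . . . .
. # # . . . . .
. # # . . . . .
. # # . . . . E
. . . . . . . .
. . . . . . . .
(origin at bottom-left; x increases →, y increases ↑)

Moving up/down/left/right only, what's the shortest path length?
10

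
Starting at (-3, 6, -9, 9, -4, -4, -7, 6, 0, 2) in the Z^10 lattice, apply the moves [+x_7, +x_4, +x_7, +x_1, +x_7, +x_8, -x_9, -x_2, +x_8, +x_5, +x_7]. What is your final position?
(-2, 5, -9, 10, -3, -4, -3, 8, -1, 2)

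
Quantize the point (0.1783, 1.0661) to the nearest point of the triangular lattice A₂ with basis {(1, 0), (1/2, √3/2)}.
(0.5, 0.866)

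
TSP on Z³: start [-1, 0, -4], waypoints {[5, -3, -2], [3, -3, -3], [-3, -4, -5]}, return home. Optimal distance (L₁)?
30
(one optimal route: (-1, 0, -4) → (5, -3, -2) → (3, -3, -3) → (-3, -4, -5) → (-1, 0, -4))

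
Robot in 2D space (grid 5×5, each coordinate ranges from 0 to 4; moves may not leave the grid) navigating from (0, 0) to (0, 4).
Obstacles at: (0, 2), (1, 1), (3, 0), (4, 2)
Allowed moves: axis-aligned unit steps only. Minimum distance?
8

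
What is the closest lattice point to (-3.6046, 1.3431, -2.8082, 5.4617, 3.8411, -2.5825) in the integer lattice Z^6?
(-4, 1, -3, 5, 4, -3)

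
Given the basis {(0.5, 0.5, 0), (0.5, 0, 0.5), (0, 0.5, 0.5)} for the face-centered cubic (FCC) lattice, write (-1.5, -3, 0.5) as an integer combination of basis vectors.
-5b₁ + 2b₂ - b₃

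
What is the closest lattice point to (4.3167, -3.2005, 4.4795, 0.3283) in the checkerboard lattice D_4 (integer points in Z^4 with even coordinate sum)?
(4, -3, 5, 0)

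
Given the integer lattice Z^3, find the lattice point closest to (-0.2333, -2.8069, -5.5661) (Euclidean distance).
(0, -3, -6)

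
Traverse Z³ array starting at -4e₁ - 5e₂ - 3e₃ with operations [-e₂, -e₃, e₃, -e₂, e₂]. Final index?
(-4, -6, -3)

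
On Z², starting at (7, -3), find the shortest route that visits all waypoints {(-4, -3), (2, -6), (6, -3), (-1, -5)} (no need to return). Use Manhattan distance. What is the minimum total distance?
17
(one optimal route: (7, -3) → (6, -3) → (2, -6) → (-1, -5) → (-4, -3))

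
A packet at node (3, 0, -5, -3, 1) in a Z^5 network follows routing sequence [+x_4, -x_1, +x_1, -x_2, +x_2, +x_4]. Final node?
(3, 0, -5, -1, 1)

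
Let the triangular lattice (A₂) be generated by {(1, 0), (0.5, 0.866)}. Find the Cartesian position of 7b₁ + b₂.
(7.5, 0.866)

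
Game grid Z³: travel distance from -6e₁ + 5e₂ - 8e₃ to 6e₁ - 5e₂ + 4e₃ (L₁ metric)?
34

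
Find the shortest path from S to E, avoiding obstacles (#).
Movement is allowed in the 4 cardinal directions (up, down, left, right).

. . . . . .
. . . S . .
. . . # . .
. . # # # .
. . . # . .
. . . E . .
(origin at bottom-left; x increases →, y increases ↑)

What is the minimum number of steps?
8
(one shortest path: (3, 4) → (2, 4) → (1, 4) → (1, 3) → (1, 2) → (1, 1) → (2, 1) → (2, 0) → (3, 0))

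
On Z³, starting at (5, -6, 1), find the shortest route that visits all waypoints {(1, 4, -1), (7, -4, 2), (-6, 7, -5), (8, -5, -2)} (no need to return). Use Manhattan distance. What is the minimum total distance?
42
(one optimal route: (5, -6, 1) → (7, -4, 2) → (8, -5, -2) → (1, 4, -1) → (-6, 7, -5))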